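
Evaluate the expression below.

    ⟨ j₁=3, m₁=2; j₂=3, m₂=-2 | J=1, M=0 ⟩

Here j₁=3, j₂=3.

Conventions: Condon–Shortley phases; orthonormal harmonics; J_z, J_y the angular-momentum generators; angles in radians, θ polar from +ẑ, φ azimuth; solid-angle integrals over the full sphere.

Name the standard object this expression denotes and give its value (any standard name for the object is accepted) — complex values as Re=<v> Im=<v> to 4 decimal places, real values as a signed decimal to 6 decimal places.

This is a Clebsch–Gordan (vector-coupling) coefficient.
triangle: 5!×1!×1!/8! = 120/40320
(j±m)!: 5!×1!×1!×5!×1!×1! = 14400
prefactor² = (2J+1)×Δ×N² = 900/7
  k=0: +1/(0!×5!×1!×1!×0!×0!) = 1/120
  k=1: −1/(1!×4!×0!×0!×1!×1!) = -1/24
Σ = -1/30  ⇒  CG² = 900/7×(-1/30)² = 1/7
CG = −√(1/7) = -0.377964

Clebsch–Gordan coefficient, −√(1/7) ≈ -0.377964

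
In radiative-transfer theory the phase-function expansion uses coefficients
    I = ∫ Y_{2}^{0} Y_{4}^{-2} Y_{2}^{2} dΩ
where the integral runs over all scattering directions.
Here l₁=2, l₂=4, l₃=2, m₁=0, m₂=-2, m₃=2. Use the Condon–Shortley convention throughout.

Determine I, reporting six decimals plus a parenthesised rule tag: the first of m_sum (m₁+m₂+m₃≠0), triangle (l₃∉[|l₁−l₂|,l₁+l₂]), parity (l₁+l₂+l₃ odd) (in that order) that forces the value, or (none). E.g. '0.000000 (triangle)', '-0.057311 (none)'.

Rules hold: Σm=0, L=8 even, 2≤2≤6.
N = 5·9·5 = 225
Δ = 4!·0!·4!/9! = 1/630
Racah Σ t=2..2: t=2:+1/16 = 1/16
⇒ 3j(2 4 2; 0 0 0)² = 2/35, sgn +1
Racah Σ t=2..2: t=2:+1/96 = 1/96
⇒ 3j(2 4 2; 0 -2 2)² = 1/42, sgn +1
4πI² = N·(3j₀)²·(3jₘ)² = 15/49
I = +1·√(0.306122/4π) = 0.15607835
No selection rule forces the value: the integral is nonzero (none).

0.156078 (none)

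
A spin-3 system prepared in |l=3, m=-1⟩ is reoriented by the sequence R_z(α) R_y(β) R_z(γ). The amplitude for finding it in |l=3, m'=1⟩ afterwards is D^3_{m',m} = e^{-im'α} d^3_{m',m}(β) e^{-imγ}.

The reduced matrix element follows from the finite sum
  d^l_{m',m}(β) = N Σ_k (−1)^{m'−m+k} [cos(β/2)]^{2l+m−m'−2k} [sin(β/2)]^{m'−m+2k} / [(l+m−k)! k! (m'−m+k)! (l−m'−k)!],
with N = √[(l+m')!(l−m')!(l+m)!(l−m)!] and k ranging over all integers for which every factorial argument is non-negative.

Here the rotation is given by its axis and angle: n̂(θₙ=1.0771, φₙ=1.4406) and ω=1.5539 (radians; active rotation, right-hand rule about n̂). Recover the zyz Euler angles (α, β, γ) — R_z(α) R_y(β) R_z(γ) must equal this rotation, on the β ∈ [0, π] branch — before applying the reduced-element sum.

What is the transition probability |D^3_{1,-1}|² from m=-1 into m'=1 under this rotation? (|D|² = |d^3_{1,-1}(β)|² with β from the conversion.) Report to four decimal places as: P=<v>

Axis–angle → zyz. n̂ = (sinθₙcosφₙ, sinθₙsinφₙ, cosθₙ) = (+0.114326, +0.873134, +0.473884), ω = 1.5539.
R = I cosω + sinω [n̂]ₓ + (1−cosω) n̂n̂ᵀ gives
  R = [+0.029745, -0.375681, +0.926271; +0.571951, +0.766379, +0.292464; -0.819748, +0.521083, +0.237667]
β = atan2(√(R₁₃²+R₂₃²), R₃₃) = 1.330833; α = atan2(R₂₃, R₁₃) mod 2π = 0.305837; γ = atan2(R₃₂, −R₃₁) mod 2π = 0.566230
Split into d^3_{1,-1}(β=1.3308) × two z-phases.
Half-angle: c=0.786660, s=0.617387. N=√(24·2·2·24)=48.000000
k: max(0,(-1)−(1))=0 … min(3+(-1),3−(1))=2
  k=0: (−1)^2·48.0000/(8)·0.7867^4·0.6174^2 = +0.875818
  k=1: (−1)^3·48.0000/(6)·0.7867^2·0.6174^4 = -0.719272
  k=2: (−1)^4·48.0000/(48)·0.7867^0·0.6174^6 = +0.055379
d^3_{1,-1}(1.3308) = +0.875818 -0.719272 +0.055379 = +0.211925
|D^3_{1,-1}|² = |d^3_{1,-1}(β)|² = (+0.211925)² = 0.044912 (the z-rotation phases have unit modulus)

P=0.0449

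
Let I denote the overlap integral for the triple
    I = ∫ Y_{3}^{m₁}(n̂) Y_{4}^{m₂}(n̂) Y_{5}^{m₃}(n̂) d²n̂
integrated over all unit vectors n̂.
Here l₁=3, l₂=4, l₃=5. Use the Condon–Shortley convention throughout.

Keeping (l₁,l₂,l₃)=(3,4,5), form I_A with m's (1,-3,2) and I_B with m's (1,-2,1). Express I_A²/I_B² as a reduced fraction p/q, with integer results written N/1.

4802/1849

l's match ⇒ only the (l;m) 3-j factors differ between A and B.
A: triangle coeff Δ(3,4,5) = 1/180180; Σ_t [0,1]: t=0:+1/960 t=1:−1/4320 = 7/8640; (3j)²=343/12870 [(3 4 5; 1 -3 2)], sign=-1
B: triangle coeff Δ(3,4,5) = 1/180180; Σ_t [0,2]: t=0:+1/384 t=1:−1/720 t=2:+1/34560 = 43/34560; (3j)²=1849/180180 [(3 4 5; 1 -2 1)], sign=+1
I_A²/I_B² = (343/12870)/(1849/180180) = 4802/1849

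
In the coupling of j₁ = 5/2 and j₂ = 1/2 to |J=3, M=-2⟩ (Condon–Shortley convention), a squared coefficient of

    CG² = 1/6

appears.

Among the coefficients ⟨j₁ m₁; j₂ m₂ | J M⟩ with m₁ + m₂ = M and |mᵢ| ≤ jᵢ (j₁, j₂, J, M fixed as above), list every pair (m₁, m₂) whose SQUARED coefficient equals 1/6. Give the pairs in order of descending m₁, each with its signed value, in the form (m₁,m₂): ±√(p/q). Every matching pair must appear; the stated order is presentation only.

Admissible pairs with m₁+m₂ = M = -2: (-5/2,1/2), (-3/2,-1/2)
  (m₁,m₂)=(-3/2,-1/2): CG² = 5/6, CG = +√(5/6)
  (m₁,m₂)=(-5/2,1/2): CG² = 1/6, CG = +√(1/6)   ← matches the target
Pairs with CG² = 1/6: (-5/2,1/2): +√(1/6)

(-5/2,1/2): +√(1/6)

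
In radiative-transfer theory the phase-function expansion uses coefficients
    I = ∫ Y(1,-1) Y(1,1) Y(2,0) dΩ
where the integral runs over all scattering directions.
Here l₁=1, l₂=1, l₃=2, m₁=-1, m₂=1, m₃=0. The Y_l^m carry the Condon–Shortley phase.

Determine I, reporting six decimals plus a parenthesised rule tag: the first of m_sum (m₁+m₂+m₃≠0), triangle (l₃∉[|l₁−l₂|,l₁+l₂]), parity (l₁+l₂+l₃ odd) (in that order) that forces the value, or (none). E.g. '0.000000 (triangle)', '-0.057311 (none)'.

0.126157 (none)

Checks pass: Σm=0; 4 even; l₃=2∈[0,2].
(2·1+1)(2·1+1)(2·2+1) = 45
Δ: 0! 2! 2! / 5! → 1/30
sum: t=0:+1/1 = 1/1
3j²(1 1 2; 0 0 0) = Δ·Π!·Σ² = 2/15  (sign +1)
sum: t=0:+1/4 = 1/4
3j²(1 1 2; -1 1 0) = Δ·Π!·Σ² = 1/30  (sign +1)
combine: 4πI² = 45·2/15·1/30 = 1/5
take √, sign +1: I = 0.12615663
No selection rule forces the value: the integral is nonzero (none).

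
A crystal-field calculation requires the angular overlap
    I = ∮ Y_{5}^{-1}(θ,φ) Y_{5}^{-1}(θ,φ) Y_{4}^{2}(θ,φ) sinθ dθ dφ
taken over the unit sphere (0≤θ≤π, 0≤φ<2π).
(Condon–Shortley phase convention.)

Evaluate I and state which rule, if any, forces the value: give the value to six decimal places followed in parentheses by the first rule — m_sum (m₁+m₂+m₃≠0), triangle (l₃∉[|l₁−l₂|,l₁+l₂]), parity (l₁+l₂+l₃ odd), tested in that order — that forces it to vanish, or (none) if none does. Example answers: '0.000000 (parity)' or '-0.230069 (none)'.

Rules hold: Σm=0, L=14 even, 0≤4≤10.
N = 11·11·9 = 1089
Δ = 6!·4!·4!/15! = 1/3153150
Racah Σ t=1..5: t=1:−1/69120 t=2:+1/1728 t=3:−1/576 t=4:+1/1728 t=5:−1/69120 = -7/11520
⇒ 3j(5 5 4; 0 0 0)² = 2/143, sgn -1
Racah Σ t=2..4: t=2:+1/4608 t=3:−1/1296 t=4:+1/4608 = -7/20736
⇒ 3j(5 5 4; -1 -1 2)² = 20/1287, sgn -1
4πI² = N·(3j₀)²·(3jₘ)² = 40/169
I = +1·√(0.236686/4π) = 0.13724032
No selection rule forces the value: the integral is nonzero (none).

0.137240 (none)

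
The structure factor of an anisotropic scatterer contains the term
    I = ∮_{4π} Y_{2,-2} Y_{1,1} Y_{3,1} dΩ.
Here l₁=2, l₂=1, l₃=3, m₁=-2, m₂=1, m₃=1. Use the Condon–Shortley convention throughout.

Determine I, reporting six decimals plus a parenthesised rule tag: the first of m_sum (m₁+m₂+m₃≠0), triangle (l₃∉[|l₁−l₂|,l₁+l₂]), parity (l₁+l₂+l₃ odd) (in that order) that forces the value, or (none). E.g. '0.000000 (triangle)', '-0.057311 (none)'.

-0.082589 (none)

Rules hold: Σm=0, L=6 even, 1≤3≤3.
N = 5·3·7 = 105
Δ = 0!·4!·2!/7! = 1/105
Racah Σ t=0..0: t=0:+1/4 = 1/4
⇒ 3j(2 1 3; 0 0 0)² = 3/35, sgn -1
Racah Σ t=0..0: t=0:+1/48 = 1/48
⇒ 3j(2 1 3; -2 1 1)² = 1/105, sgn +1
4πI² = N·(3j₀)²·(3jₘ)² = 3/35
I = -1·√(0.0857143/4π) = -0.08258890
No selection rule forces the value: the integral is nonzero (none).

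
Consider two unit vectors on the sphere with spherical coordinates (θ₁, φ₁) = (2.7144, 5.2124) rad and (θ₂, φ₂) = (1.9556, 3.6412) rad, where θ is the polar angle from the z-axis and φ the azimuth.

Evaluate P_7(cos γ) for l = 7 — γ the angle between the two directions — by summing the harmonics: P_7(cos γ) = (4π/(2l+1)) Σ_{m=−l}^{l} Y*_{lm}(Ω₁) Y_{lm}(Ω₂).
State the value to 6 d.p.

Summing Y*_{l m}(θ₁,φ₁)·Y_{l m}(θ₂,φ₂) over m ∈ [−7, 7]; prefactor 4π/(2·7+1) = 0.837758:
  [-7]  conj(Y_{7,-7})(Ω₁) = (0.000368, -0.000981) ; Y_{7,-7}(Ω₂) = (0.275471, -0.102325) ; Δ = (0.000001, -0.000308)
  [-6]  conj(Y_{7,-6})(Ω₁) = (-0.008527, 0.001215) ; Y_{7,-6}(Ω₂) = (0.440697, 0.063880) ; Δ = (-0.003836, -0.000009)
  [-5]  conj(Y_{7,-5})(Ω₁) = (0.026187, 0.035059) ; Y_{7,-5}(Ω₂) = (0.167022, 0.125281) ; Δ = (-0.000018, 0.009136)
  [-4]  conj(Y_{7,-4})(Ω₁) = (0.063631, -0.139021) ; Y_{7,-4}(Ω₂) = (-0.098498, -0.216119) ; Δ = (-0.036313, -0.000059)
  [-3]  conj(Y_{7,-3})(Ω₁) = (-0.364562, 0.025841) ; Y_{7,-3}(Ω₂) = (0.021923, -0.304073) ; Δ = (-0.000135, 0.111420)
  [-2]  conj(Y_{7,-2})(Ω₁) = (0.290570, 0.452558) ; Y_{7,-2}(Ω₂) = (-0.063853, 0.099273) ; Δ = (-0.063480, -0.000051)
  [-1]  conj(Y_{7,-1})(Ω₁) = (0.139707, -0.255725) ; Y_{7,-1}(Ω₂) = (-0.280337, 0.153006) ; Δ = (-0.000038, 0.093065)
  [+0]  conj(Y_{7,0})(Ω₁) = (0.357041, -0.000000) ; Y_{7,0}(Ω₂) = (0.081339, 0.000000) ; Δ = (0.029041, 0.000000)
  [+1]  conj(Y_{7,1})(Ω₁) = (-0.139707, -0.255725) ; Y_{7,1}(Ω₂) = (0.280337, 0.153006) ; Δ = (-0.000038, -0.093065)
  [+2]  conj(Y_{7,2})(Ω₁) = (0.290570, -0.452558) ; Y_{7,2}(Ω₂) = (-0.063853, -0.099273) ; Δ = (-0.063480, 0.000051)
  [+3]  conj(Y_{7,3})(Ω₁) = (0.364562, 0.025841) ; Y_{7,3}(Ω₂) = (-0.021923, -0.304073) ; Δ = (-0.000135, -0.111420)
  [+4]  conj(Y_{7,4})(Ω₁) = (0.063631, 0.139021) ; Y_{7,4}(Ω₂) = (-0.098498, 0.216119) ; Δ = (-0.036313, 0.000059)
  [+5]  conj(Y_{7,5})(Ω₁) = (-0.026187, 0.035059) ; Y_{7,5}(Ω₂) = (-0.167022, 0.125281) ; Δ = (-0.000018, -0.009136)
  [+6]  conj(Y_{7,6})(Ω₁) = (-0.008527, -0.001215) ; Y_{7,6}(Ω₂) = (0.440697, -0.063880) ; Δ = (-0.003836, 0.000009)
  [+7]  conj(Y_{7,7})(Ω₁) = (-0.000368, -0.000981) ; Y_{7,7}(Ω₂) = (-0.275471, -0.102325) ; Δ = (0.000001, 0.000308)
Σ over m = (-0.178596, 0.000000); ×(4π/15) → (-0.149620, 0.000000). Real part: -0.149620

-0.149620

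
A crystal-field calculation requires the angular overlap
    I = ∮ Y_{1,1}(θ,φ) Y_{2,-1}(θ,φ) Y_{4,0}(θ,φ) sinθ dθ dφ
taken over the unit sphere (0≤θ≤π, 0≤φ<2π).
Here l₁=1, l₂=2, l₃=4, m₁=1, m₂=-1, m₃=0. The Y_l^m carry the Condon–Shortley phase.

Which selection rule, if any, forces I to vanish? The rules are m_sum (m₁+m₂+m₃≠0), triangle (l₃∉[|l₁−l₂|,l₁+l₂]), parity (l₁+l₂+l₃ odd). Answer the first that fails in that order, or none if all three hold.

Σmᵢ = 0  ✓
l₃∈[|l₁−l₂|,l₁+l₂]=[1,3] required, l₃=4 fails  ✗
Σlᵢ = 7 ⇒ odd

triangle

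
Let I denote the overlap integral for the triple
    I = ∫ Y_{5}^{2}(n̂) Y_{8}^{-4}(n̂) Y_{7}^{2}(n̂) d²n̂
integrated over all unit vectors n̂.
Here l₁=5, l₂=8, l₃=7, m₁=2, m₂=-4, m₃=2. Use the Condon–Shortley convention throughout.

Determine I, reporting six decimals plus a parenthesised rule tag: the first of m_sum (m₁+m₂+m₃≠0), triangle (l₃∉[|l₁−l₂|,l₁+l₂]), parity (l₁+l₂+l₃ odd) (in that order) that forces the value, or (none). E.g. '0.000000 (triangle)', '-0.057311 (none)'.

0.088855 (none)

Rules hold: Σm=0, L=20 even, 3≤7≤13.
N = 11·17·15 = 2805
Δ = 6!·4!·10!/21! = 1/814773960
Racah Σ t=1..5: t=1:−1/87091200 t=2:+1/4976640 t=3:−1/2073600 t=4:+1/4976640 t=5:−1/87091200 = -1/9676800
⇒ 3j(5 8 7; 0 0 0)² = 360/46189, sgn +1
Racah Σ t=0..3: t=0:+1/74649600 t=1:−1/14515200 t=2:+1/23224320 t=3:−1/313528320 = -7/447897600
⇒ 3j(5 8 7; 2 -4 2)² = 343/75582, sgn +1
4πI² = N·(3j₀)²·(3jₘ)² = 102900/1037153
I = +1·√(0.0992139/4π) = 0.08885489
No selection rule forces the value: the integral is nonzero (none).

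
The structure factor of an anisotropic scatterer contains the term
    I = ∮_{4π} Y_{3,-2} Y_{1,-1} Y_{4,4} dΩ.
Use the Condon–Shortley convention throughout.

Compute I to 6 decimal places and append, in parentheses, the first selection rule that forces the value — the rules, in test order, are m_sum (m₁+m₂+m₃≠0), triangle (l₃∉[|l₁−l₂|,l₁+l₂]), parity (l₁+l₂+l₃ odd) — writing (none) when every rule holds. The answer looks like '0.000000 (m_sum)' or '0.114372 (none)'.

0.000000 (m_sum)

m-sum = -2 − 1 + 4 = 1 ≠ 0 ⇒ I = 0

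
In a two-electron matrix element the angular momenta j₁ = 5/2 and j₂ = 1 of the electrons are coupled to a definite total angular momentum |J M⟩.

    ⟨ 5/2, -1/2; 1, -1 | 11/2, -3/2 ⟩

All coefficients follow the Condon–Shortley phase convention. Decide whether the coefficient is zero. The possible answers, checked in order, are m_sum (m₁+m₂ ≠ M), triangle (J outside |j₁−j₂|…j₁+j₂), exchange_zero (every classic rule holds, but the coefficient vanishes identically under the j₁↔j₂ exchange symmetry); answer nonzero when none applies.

m-sum: m₁+m₂ = -1/2+(-1) = -3/2, M = -3/2  ✓
triangle: need |j₁−j₂| ≤ J ≤ j₁+j₂, i.e. J ∈ [3/2, 7/2]; J = 11/2 is outside ✗ ⇒ coefficient is 0

triangle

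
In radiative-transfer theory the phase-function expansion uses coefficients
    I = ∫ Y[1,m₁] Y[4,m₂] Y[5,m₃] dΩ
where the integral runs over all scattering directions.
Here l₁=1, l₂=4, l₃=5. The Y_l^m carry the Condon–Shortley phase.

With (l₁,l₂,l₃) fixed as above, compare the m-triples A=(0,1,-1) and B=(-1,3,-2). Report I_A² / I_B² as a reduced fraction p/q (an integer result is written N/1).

8/1

Same 1,4,5: normalisation and zero-m 3j drop out of the ratio.
A: Δ: 0! 2! 8! / 11! → 1/495; sum: t=0:+1/720 = 1/720; 3j²(1 4 5; 0 1 -1) = Δ·Π!·Σ² = 8/165  (sign +1)
B: Δ: 0! 2! 8! / 11! → 1/495; sum: t=0:+1/10080 = 1/10080; 3j²(1 4 5; -1 3 -2) = Δ·Π!·Σ² = 1/165  (sign -1)
I_A²/I_B² = (8/165)/(1/165) = 8/1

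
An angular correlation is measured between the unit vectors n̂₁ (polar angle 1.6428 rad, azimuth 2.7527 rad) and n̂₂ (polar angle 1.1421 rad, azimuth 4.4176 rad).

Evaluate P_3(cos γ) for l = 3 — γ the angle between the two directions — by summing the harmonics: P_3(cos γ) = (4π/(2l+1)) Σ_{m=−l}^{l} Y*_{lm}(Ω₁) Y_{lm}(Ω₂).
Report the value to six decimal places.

Summing Y*_{l m}(θ₁,φ₁)·Y_{l m}(θ₂,φ₂) over m ∈ [−3, 3]; prefactor 4π/(2·3+1) = 1.795196:
  m=-3: (-0.16278 + 0.38064j) × (0.24280 - 0.19894j) = 0.03620 + 0.12481j  (running Σ = 0.03620 + 0.12481j)
  m=-2: (-0.05211 + 0.05132j) × (-0.29209 - 0.19539j) = 0.02525 - 0.00481j  (running Σ = 0.06145 + 0.12000j)
  m=-1: (0.29055 - 0.11906j) × (0.01162 - 0.03826j) = -0.00118 - 0.01250j  (running Σ = 0.06027 + 0.10750j)
  m=0: (0.07985 + 0.00000j) × (-0.33135 + 0.00000j) = -0.02646 + 0.00000j  (running Σ = 0.03381 + 0.10750j)
  m=1: (-0.29055 - 0.11906j) × (-0.01162 - 0.03826j) = -0.00118 + 0.01250j  (running Σ = 0.03263 + 0.12000j)
  m=2: (-0.05211 - 0.05132j) × (-0.29209 + 0.19539j) = 0.02525 + 0.00481j  (running Σ = 0.05788 + 0.12481j)
  m=3: (0.16278 + 0.38064j) × (-0.24280 - 0.19894j) = 0.03620 - 0.12481j  (running Σ = 0.09409 + 0.00000j)
Accumulated sum 0.09409 + 0.00000j; after 4π/(2l+1) scaling, 0.16890 + 0.00000j ⇒ P_3 = 0.168901

0.168901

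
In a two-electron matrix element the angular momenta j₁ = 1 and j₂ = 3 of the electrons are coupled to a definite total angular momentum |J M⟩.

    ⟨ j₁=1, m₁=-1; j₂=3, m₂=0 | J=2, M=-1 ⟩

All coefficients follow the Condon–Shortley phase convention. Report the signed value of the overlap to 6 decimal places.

+√(1/7) ≈ +0.377964

√[5·2!0!4!/7! · 0!2!3!3!1!3!] = √(144/7)
  +(−1)^2/∏(2,0,0,1,0,3)! = 1/12  (running 1/12)
⟨..|..⟩ = √(144/7)·(1/12) = +0.377964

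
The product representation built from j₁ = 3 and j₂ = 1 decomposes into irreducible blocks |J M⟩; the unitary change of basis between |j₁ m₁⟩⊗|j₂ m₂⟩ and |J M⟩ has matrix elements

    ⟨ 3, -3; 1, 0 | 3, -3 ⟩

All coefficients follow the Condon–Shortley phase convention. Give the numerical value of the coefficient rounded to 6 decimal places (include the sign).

-0.866025

√[7·1!5!1!/8! · 0!6!1!1!0!6!] = √(10800)
  +(−1)^1/∏(1,0,5,0,0,1)! = -1/120  (running -1/120)
⟨..|..⟩ = √(10800)·(-1/120) = -0.866025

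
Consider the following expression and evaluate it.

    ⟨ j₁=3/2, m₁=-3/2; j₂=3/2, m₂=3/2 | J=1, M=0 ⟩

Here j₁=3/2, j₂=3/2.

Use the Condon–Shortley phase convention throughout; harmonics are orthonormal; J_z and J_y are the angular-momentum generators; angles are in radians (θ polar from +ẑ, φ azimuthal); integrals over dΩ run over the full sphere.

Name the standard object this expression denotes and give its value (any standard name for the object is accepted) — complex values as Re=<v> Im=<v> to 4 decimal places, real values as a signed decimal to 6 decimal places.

This is a Clebsch–Gordan (vector-coupling) coefficient.
triangle: 2!×1!×1!/5! = 2/120
(j±m)!: 0!×3!×3!×0!×1!×1! = 36
prefactor² = (2J+1)×Δ×N² = 9/5
  k=2: +1/(2!×0!×1!×1!×0!×0!) = 1/2
Σ = 1/2  ⇒  CG² = 9/5×(1/2)² = 9/20
CG = +√(9/20) = +0.670820

Clebsch–Gordan coefficient, +√(9/20) ≈ +0.670820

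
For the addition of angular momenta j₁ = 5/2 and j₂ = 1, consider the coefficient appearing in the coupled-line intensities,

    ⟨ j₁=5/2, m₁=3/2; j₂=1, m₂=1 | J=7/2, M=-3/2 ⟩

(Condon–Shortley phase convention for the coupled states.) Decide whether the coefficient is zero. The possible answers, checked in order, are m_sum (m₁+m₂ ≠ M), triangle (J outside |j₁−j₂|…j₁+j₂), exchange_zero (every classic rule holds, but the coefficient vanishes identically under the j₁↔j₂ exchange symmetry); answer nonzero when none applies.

m-sum: m₁+m₂ = 3/2+1 = 5/2, M = -3/2  ✗ ⇒ coefficient is 0

m_sum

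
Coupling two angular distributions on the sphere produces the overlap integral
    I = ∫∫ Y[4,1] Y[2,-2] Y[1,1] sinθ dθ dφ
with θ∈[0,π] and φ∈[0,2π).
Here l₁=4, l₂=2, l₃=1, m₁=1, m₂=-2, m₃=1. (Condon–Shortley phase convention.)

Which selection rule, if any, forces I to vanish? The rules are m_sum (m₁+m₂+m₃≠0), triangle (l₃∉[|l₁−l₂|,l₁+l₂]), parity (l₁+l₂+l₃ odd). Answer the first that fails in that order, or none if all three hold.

azimuthal sum: 1 − 2 + 1 = 0  ✓
l₃ must lie in [2,6]; have l₃=1  ✗
L = 4 + 2 + 1 = 7 (odd)

triangle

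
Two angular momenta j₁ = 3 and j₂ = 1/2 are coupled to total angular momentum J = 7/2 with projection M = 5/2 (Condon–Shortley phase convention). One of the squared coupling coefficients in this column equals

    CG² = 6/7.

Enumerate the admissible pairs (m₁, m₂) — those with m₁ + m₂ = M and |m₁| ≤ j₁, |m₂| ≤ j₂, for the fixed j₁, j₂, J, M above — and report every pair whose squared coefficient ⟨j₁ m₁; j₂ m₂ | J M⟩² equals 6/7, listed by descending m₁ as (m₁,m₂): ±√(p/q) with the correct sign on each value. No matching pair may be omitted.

(2,1/2): +√(6/7)

Admissible pairs with m₁+m₂ = M = 5/2: (2,1/2), (3,-1/2)
  (m₁,m₂)=(3,-1/2): CG² = 1/7, CG = +√(1/7)
  (m₁,m₂)=(2,1/2): CG² = 6/7, CG = +√(6/7)   ← matches the target
Pairs with CG² = 6/7: (2,1/2): +√(6/7)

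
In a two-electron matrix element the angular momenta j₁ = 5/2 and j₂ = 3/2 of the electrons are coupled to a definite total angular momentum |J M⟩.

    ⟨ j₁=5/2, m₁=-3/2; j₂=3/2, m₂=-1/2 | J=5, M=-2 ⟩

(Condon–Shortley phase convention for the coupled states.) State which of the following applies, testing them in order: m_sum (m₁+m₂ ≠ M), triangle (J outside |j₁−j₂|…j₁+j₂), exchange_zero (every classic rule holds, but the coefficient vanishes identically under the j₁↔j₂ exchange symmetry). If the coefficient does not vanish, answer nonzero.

m-sum: m₁+m₂ = -3/2+(-1/2) = -2, M = -2  ✓
triangle: need |j₁−j₂| ≤ J ≤ j₁+j₂, i.e. J ∈ [1, 4]; J = 5 is outside ✗ ⇒ coefficient is 0

triangle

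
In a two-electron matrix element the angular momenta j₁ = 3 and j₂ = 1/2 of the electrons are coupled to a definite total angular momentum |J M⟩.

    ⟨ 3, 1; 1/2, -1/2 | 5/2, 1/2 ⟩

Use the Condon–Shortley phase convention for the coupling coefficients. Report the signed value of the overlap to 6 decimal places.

√[6·1!5!0!/7! · 4!2!0!1!3!2!] = √(576/7)
  +(−1)^0/∏(0,1,2,0,3,0)! = 1/12  (running 1/12)
⟨..|..⟩ = √(576/7)·(1/12) = +0.755929

+√(4/7) = +0.755929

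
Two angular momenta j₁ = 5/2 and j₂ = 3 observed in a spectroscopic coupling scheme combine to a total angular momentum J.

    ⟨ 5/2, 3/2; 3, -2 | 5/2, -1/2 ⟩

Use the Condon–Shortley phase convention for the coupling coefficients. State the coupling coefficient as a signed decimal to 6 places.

+√(1/14) ≈ +0.267261

√[6·3!2!3!/9! · 4!1!1!5!2!3!] = √(288/7)
  +(−1)^0/∏(0,3,1,1,1,2)! = 1/12  (running 1/12)
  +(−1)^1/∏(1,2,0,0,2,3)! = -1/24  (running 1/24)
⟨..|..⟩ = √(288/7)·(1/24) = +0.267261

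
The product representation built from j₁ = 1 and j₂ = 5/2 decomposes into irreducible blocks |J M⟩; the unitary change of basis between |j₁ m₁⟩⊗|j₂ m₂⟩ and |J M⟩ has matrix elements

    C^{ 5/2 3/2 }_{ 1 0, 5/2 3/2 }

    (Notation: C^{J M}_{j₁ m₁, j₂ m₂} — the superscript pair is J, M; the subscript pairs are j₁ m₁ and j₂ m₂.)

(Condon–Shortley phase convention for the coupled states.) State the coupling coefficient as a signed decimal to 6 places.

-0.507093  (= −√(9/35))

j₁+j₂−J=1  J+j₁−j₂=1  J−j₁+j₂=4  j₁+j₂+J+1=7
(j₁±m₁, j₂±m₂, J±M) = (1,1,4,1,4,1)
P² = 576/35
sum k=0..1:
  [0] +1/24 = 1/24
  [1] −1/6 = -1/6
S = -1/8
C² = P²·S² = 9/35 ; C = -0.507093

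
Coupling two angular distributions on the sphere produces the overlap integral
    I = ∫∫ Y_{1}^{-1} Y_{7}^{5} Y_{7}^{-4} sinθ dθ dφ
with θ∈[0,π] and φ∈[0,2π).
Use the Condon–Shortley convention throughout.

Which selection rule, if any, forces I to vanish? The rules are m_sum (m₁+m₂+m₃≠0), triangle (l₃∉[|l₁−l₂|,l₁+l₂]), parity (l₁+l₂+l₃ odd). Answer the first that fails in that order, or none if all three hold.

parity

m₁+m₂+m₃ = -1 + 5 − 4 = 0  ✓
triangle: |1−7|=6 ≤ l₃=7 ≤ 1+7=8  ✓
parity: l₁+l₂+l₃ = 15 is odd  ✗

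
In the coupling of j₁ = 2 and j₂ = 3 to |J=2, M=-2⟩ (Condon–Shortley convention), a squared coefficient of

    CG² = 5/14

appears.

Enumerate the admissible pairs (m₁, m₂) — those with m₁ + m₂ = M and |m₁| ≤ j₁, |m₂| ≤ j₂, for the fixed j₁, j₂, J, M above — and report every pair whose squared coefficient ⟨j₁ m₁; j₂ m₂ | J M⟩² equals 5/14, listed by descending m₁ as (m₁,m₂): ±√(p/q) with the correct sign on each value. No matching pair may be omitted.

Admissible pairs with m₁+m₂ = M = -2: (-2,0), (-1,-1), (0,-2), (1,-3)
  (m₁,m₂)=(1,-3): CG² = 5/14, CG = +√(5/14)   ← matches the target
  (m₁,m₂)=(0,-2): CG² = 5/14, CG = −√(5/14)   ← matches the target
  (m₁,m₂)=(-1,-1): CG² = 3/14, CG = +√(3/14)
  (m₁,m₂)=(-2,0): CG² = 1/14, CG = −√(1/14)
Pairs with CG² = 5/14: (1,-3): +√(5/14); (0,-2): −√(5/14)

(1,-3): +√(5/14); (0,-2): −√(5/14)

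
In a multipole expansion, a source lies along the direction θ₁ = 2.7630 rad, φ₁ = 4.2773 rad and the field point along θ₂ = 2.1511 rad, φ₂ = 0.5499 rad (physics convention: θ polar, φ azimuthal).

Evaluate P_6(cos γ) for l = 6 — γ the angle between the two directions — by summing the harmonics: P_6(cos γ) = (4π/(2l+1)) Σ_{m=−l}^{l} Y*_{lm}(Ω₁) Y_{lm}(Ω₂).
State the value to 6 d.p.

Summing Y*_{l m}(θ₁,φ₁)·Y_{l m}(θ₂,φ₂) over m ∈ [−6, 6]; prefactor 4π/(2·6+1) = 0.966644:
  m=-6: (0.00106 + 0.00062j) × (-0.16321 + 0.02597j) = -0.00019 - 0.00007j  (running Σ = -0.00019 - 0.00007j)
  m=-5: (0.00882 - 0.00610j) × (0.34685 + 0.14342j) = 0.00394 - 0.00085j  (running Σ = 0.00375 - 0.00092j)
  m=-4: (-0.00955 - 0.05577j) × (-0.23678 - 0.32556j) = -0.01590 + 0.01631j  (running Σ = -0.01215 + 0.01539j)
  m=-3: (-0.19161 - 0.05211j) × (0.00505 + 0.06387j) = 0.00236 - 0.01250j  (running Σ = -0.00979 + 0.00289j)
  m=-2: (-0.28853 + 0.34212j) × (-0.14770 + 0.29005j) = -0.05662 - 0.13422j  (running Σ = -0.06641 - 0.13133j)
  m=-1: (0.22052 + 0.47445j) × (0.16688 - 0.10229j) = 0.08533 + 0.05662j  (running Σ = 0.01893 - 0.07471j)
  m=0: (-0.03085 + 0.00000j) × (0.27804 + 0.00000j) = -0.00858 + 0.00000j  (running Σ = 0.01035 - 0.07471j)
  m=1: (-0.22052 + 0.47445j) × (-0.16688 - 0.10229j) = 0.08533 - 0.05662j  (running Σ = 0.09568 - 0.13133j)
  m=2: (-0.28853 - 0.34212j) × (-0.14770 - 0.29005j) = -0.05662 + 0.13422j  (running Σ = 0.03907 + 0.00289j)
  m=3: (0.19161 - 0.05211j) × (-0.00505 + 0.06387j) = 0.00236 + 0.01250j  (running Σ = 0.04143 + 0.01539j)
  m=4: (-0.00955 + 0.05577j) × (-0.23678 + 0.32556j) = -0.01590 - 0.01631j  (running Σ = 0.02553 - 0.00092j)
  m=5: (-0.00882 - 0.00610j) × (-0.34685 + 0.14342j) = 0.00394 + 0.00085j  (running Σ = 0.02947 - 0.00007j)
  m=6: (0.00106 - 0.00062j) × (-0.16321 - 0.02597j) = -0.00019 + 0.00007j  (running Σ = 0.02928 - 0.00000j)
Σ over m = 0.02928 - 0.00000j; ×(4π/13) → 0.02830 - 0.00000j. Real part: 0.028301

0.028301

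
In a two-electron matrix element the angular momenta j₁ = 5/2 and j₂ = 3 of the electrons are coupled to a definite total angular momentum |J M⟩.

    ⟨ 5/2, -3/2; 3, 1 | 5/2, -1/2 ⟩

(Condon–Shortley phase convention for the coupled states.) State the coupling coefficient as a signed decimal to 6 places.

+0.169031  (= +√(1/35))

j₁+j₂−J=3  J+j₁−j₂=2  J−j₁+j₂=3  j₁+j₂+J+1=9
(j₁±m₁, j₂±m₂, J±M) = (1,4,4,2,2,3)
P² = 576/35
sum k=2..3:
  [2] +1/8 = 1/8
  [3] −1/12 = -1/12
S = 1/24
C² = P²·S² = 1/35 ; C = +0.169031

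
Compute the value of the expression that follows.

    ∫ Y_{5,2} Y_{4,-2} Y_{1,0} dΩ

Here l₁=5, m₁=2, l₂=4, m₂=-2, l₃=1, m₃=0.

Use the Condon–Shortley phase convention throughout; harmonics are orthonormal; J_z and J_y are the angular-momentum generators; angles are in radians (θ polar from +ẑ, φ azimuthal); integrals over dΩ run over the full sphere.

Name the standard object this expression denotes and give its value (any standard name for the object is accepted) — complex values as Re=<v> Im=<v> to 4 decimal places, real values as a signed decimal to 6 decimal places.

Gaunt coefficient, +0.225034

This is a Gaunt coefficient — the integral of a triple product of spherical harmonics over the sphere.
m-sum 0 ✓  L=10 even ✓  1≤1≤9 ✓
Π(2lᵢ+1) = 11×9×3 = 297
triangle coeff Δ(5,4,1) = 1/495
Σ_t [4,4]: t=4:+1/576 = 1/576
(3j)²=5/99 [(5 4 1; 0 0 0)], sign=-1
Σ_t [2,2]: t=2:+1/1440 = 1/1440
(3j)²=7/165 [(5 4 1; 2 -2 0)], sign=-1
⇒ 4πI² = 7/11
I = (+1)√(7/11/(4π)) = 0.22503380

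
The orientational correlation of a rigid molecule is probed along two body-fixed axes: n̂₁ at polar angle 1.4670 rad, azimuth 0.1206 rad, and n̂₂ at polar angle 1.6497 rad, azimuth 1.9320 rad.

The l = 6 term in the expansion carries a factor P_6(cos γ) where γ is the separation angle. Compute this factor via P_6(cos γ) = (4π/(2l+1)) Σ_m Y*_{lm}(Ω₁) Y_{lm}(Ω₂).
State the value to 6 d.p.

Summing Y*_{l m}(θ₁,φ₁)·Y_{l m}(θ₂,φ₂) over m ∈ [−6, 6]; prefactor 4π/(2·6+1) = 0.966644:
  term(m=-6) = (-0.028125, 0.219959)   from Y*(Ω₁)=(0.350502, 0.309653), Y(Ω₂)=(0.266317, 0.392276)
  term(m=-5) = (0.020452, 0.007880)   from Y*(Ω₁)=(0.139006, 0.095713), Y(Ω₂)=(0.126289, -0.030266)
  term(m=-4) = (0.057776, -0.082950)   from Y*(Ω₁)=(-0.272791, -0.142851), Y(Ω₂)=(-0.041248, 0.325679)
  term(m=-3) = (-0.018857, -0.021421)   from Y*(Ω₁)=(-0.178989, -0.067740), Y(Ω₂)=(0.131772, 0.069810)
  term(m=-2) = (-0.066648, 0.034800)   from Y*(Ω₁)=(0.253605, 0.062384), Y(Ω₂)=(-0.215978, 0.190349)
  term(m=-1) = (0.007382, 0.030088)   from Y*(Ω₁)=(0.197320, 0.023913), Y(Ω₂)=(0.055083, 0.145808)
  term(m=+0) = (0.068866, 0.000000)   from Y*(Ω₁)=(-0.248482, -0.000000), Y(Ω₂)=(-0.277146, 0.000000)
  term(m=+1) = (0.007382, -0.030088)   from Y*(Ω₁)=(-0.197320, 0.023913), Y(Ω₂)=(-0.055083, 0.145808)
  term(m=+2) = (-0.066648, -0.034800)   from Y*(Ω₁)=(0.253605, -0.062384), Y(Ω₂)=(-0.215978, -0.190349)
  term(m=+3) = (-0.018857, 0.021421)   from Y*(Ω₁)=(0.178989, -0.067740), Y(Ω₂)=(-0.131772, 0.069810)
  term(m=+4) = (0.057776, 0.082950)   from Y*(Ω₁)=(-0.272791, 0.142851), Y(Ω₂)=(-0.041248, -0.325679)
  term(m=+5) = (0.020452, -0.007880)   from Y*(Ω₁)=(-0.139006, 0.095713), Y(Ω₂)=(-0.126289, -0.030266)
  term(m=+6) = (-0.028125, -0.219959)   from Y*(Ω₁)=(0.350502, -0.309653), Y(Ω₂)=(0.266317, -0.392276)
Total Σ_m = (0.012826, 0.000000). Multiply by 0.966644: (0.012399, 0.000000). P_6(cos γ) = 0.012399

0.012399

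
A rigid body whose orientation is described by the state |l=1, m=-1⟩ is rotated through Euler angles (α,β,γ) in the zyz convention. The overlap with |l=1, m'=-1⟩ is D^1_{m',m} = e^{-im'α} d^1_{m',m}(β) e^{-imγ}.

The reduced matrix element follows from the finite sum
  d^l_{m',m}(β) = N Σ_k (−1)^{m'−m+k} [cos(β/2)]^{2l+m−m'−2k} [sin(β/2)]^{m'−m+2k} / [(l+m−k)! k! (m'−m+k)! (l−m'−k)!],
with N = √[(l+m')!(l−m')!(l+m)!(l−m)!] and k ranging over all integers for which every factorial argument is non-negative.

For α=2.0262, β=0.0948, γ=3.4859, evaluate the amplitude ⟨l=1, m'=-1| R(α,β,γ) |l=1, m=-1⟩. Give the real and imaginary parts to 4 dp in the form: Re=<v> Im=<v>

Split into d^1_{-1,-1}(β=0.0948) × two z-phases.
With c≡cos(β/2)=0.998877 and s≡sin(β/2)=0.047382, N=[1·2·1·2]^{1/2}=2.000000
k∈{0} keeps every argument non-negative
  k=0: (−1)^0·2.0000/(2)·0.9989^2·0.0474^0 = +0.997755
d^1_{-1,-1}(0.0948) = +0.997755
D = (-0.439825+0.898084i)·(+0.997755)·(-0.941309-0.337545i) = +0.715545-0.695349i

Re=0.7155 Im=-0.6953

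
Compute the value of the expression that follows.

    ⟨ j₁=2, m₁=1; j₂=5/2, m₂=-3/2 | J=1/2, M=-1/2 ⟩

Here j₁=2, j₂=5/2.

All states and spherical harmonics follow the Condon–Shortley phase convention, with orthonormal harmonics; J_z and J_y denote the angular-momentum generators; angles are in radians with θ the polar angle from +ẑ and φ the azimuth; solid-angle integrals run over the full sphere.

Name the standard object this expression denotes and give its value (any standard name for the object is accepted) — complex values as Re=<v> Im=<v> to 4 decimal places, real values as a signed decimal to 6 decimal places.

This is a Clebsch–Gordan (vector-coupling) coefficient.
triangle: 4!*0!*1!/6! = 24/720
(j±m)!: 3!*1!*1!*4!*0!*1! = 144
prefactor² = (2J+1)*Δ*N² = 48/5
  k=1: −1/(1!*3!*0!*0!*0!*1!) = -1/6
Σ = -1/6  ⇒  CG² = 48/5*(-1/6)² = 4/15
CG = −√(4/15) = -0.516398

Clebsch–Gordan coefficient, −√(4/15) ≈ -0.516398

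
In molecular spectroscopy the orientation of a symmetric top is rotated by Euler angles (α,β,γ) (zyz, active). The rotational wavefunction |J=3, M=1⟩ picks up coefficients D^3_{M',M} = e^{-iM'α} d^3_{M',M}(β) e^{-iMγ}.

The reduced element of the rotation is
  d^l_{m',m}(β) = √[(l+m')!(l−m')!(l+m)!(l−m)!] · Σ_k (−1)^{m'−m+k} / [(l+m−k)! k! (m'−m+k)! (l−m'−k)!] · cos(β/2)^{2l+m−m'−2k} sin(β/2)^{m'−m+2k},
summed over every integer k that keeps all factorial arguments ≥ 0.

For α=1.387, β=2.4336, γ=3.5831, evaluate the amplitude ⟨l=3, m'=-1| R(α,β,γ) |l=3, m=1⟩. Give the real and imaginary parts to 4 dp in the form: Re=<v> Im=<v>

Split into d^3_{-1,1}(β=2.4336) × two z-phases.
With c≡cos(β/2)=0.346649 and s≡sin(β/2)=0.937995, N=[2·24·24·2]^{1/2}=48.000000
Admissible k: 2..4 (factorial args all ≥0)
  k=2: (−1)^0·48.0000/(8)·0.3466^4·0.9380^2 = +0.076228
  k=3: (−1)^1·48.0000/(6)·0.3466^2·0.9380^4 = -0.744170
  k=4: (−1)^2·48.0000/(48)·0.3466^0·0.9380^6 = +0.681087
d^3_{-1,1}(2.4336) = +0.076228 -0.744170 +0.681087 = +0.013145
D = (+0.182763+0.983157i)·(+0.013145)·(-0.904109+0.427303i) = -0.007694-0.010658i

Re=-0.0077 Im=-0.0107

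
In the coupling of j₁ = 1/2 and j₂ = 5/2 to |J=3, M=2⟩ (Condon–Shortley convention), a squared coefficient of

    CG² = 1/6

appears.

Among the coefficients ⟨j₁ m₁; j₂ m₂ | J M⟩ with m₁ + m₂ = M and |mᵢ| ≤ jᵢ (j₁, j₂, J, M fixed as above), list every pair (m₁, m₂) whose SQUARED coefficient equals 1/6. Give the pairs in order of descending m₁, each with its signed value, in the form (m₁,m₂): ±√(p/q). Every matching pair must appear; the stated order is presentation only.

(-1/2,5/2): +√(1/6)

Admissible pairs with m₁+m₂ = M = 2: (-1/2,5/2), (1/2,3/2)
  (m₁,m₂)=(1/2,3/2): CG² = 5/6, CG = +√(5/6)
  (m₁,m₂)=(-1/2,5/2): CG² = 1/6, CG = +√(1/6)   ← matches the target
Pairs with CG² = 1/6: (-1/2,5/2): +√(1/6)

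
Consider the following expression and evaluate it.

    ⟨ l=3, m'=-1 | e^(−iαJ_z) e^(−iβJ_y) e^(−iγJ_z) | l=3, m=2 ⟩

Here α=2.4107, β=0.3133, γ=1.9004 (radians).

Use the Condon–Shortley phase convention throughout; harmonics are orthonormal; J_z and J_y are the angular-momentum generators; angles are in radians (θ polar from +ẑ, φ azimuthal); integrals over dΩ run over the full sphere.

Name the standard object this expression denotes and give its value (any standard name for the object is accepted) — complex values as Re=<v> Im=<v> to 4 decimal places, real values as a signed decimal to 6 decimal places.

This is a Wigner D-matrix element — the rotation-matrix element ⟨l m'| R(α,β,γ) |l m⟩ in the angular-momentum basis.
D^3_{-1,2}(2.4107,0.3133,1.9004) = e^{-i·-1·2.4107}·d^3_{-1,2}(0.3133)·e^{-i·2·1.9004}. Compute d first:
With c≡cos(β/2)=0.987755 and s≡sin(β/2)=0.156010, N=[2·24·120·1]^{1/2}=75.894664
k∈{3,4} keeps every argument non-negative
  k=3: (−1)^0·75.8947/(12)·0.9878^3·0.1560^3 = +0.023144
  k=4: (−1)^1·75.8947/(24)·0.9878^1·0.1560^5 = -0.000289
d^3_{-1,2}(0.3133) = +0.023144 -0.000289 = +0.022855
D = (-0.744579+0.667535i)·(+0.022855)·(-0.790478+0.612490i) = +0.004107-0.022483i

Wigner D-matrix element, Re=0.0041 Im=-0.0225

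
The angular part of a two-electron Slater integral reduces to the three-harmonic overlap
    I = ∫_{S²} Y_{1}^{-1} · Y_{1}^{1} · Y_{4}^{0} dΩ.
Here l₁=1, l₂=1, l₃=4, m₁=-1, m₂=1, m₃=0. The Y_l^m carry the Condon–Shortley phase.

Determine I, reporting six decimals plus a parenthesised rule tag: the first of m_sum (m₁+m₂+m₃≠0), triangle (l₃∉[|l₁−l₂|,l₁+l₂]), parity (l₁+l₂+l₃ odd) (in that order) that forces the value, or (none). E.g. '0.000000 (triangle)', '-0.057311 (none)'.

0.000000 (triangle)

|1−1|≤4≤1+1 violated ⇒ I = 0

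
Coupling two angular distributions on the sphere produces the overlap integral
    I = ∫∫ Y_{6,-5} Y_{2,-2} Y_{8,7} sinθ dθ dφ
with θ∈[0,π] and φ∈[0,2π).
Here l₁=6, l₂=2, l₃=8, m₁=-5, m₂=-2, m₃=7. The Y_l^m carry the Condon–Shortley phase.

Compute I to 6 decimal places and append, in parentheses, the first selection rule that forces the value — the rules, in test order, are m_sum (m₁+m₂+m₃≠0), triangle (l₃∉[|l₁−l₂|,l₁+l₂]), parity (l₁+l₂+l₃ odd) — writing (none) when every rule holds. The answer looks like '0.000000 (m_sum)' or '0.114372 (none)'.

m-sum 0 ✓  L=16 even ✓  4≤8≤8 ✓
Π(2lᵢ+1) = 13×5×17 = 1105
triangle coeff Δ(6,2,8) = 1/30940
Σ_t [0,0]: t=0:+1/2073600 = 1/2073600
(3j)²=28/1105 [(6 2 8; 0 0 0)], sign=+1
Σ_t [0,0]: t=0:+1/958003200 = 1/958003200
(3j)²=3/68 [(6 2 8; -5 -2 7)], sign=-1
⇒ 4πI² = 21/17
I = (-1)√(21/17/(4π)) = -0.31353083
No selection rule forces the value: the integral is nonzero (none).

-0.313531 (none)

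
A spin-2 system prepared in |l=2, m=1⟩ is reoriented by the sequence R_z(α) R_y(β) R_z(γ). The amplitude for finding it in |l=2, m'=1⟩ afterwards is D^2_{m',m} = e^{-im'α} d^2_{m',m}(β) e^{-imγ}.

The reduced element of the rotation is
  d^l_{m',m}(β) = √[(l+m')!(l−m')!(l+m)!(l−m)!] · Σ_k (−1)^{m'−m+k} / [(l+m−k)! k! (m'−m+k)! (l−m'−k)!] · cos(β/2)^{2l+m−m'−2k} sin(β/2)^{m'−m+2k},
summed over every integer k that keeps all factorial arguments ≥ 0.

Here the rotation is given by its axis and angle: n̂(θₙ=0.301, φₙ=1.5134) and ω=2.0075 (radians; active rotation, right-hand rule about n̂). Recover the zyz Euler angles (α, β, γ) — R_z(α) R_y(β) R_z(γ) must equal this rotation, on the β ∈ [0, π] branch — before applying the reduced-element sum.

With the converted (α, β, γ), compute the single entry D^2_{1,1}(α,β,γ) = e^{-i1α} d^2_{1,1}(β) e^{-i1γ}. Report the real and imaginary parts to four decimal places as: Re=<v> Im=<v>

Axis–angle → zyz. n̂ = (sinθₙcosφₙ, sinθₙsinφₙ, cosθₙ) = (+0.017007, +0.295987, +0.955040), ω = 2.0075.
R = I cosω + sinω [n̂]ₓ + (1−cosω) n̂n̂ᵀ gives
  R = [-0.422543, -0.858248, +0.291322; +0.872574, -0.298292, +0.386829; -0.245097, +0.417652, +0.874926]
β = atan2(√(R₁₃²+R₂₃²), R₃₃) = 0.505514; α = atan2(R₂₃, R₁₃) mod 2π = 0.925314; γ = atan2(R₃₂, −R₃₁) mod 2π = 1.040106
Split into d^2_{1,1}(β=0.5055) × two z-phases.
c=cos(0.505514/2)=0.968227, s=sin(0.505514/2)=0.250074; N=√[6·1·6·1]=6.000000
Admissible k: 0..1 (factorial args all ≥0)
  k=0: (−1)^0·6.0000/(6)·0.9682^4·0.2501^0 = +0.878837
  k=1: (−1)^1·6.0000/(2)·0.9682^2·0.2501^2 = -0.175879
d^2_{1,1}(0.5055) = +0.878837 -0.175879 = +0.702958
Attach z-rotation phases: D = e^{-i(1)(0.9253)}·(+0.702958)·e^{-i(1)(1.0401)} = -0.270260-0.648929i

Re=-0.2703 Im=-0.6489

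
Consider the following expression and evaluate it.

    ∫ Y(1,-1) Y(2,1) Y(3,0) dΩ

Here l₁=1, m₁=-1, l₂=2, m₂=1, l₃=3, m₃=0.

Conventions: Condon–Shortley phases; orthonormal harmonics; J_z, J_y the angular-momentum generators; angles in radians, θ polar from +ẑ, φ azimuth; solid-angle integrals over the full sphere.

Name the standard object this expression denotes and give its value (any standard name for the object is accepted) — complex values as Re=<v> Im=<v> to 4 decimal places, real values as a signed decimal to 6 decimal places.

This is a Gaunt coefficient — the integral of a triple product of spherical harmonics over the sphere.
Checks pass: Σm=0; 6 even; l₃=3∈[1,3].
(2·1+1)(2·2+1)(2·3+1) = 105
Δ: 0! 2! 4! / 7! → 1/105
sum: t=0:+1/4 = 1/4
3j²(1 2 3; 0 0 0) = Δ·Π!·Σ² = 3/35  (sign -1)
sum: t=0:+1/12 = 1/12
3j²(1 2 3; -1 1 0) = Δ·Π!·Σ² = 1/35  (sign -1)
combine: 4πI² = 105·3/35·1/35 = 9/35
take √, sign +1: I = 0.14304817

Gaunt coefficient, +0.143048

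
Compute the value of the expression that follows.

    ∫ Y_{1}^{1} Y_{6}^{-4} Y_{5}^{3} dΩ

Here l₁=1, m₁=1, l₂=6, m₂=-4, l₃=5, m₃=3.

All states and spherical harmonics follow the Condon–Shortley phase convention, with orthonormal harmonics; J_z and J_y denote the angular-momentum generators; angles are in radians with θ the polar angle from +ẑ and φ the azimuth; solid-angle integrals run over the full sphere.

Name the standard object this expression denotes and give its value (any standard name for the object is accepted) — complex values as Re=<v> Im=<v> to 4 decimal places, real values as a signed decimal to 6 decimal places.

Gaunt coefficient, +0.274090

This is a Gaunt coefficient — the integral of a triple product of spherical harmonics over the sphere.
Rules hold: Σm=0, L=12 even, 5≤5≤7.
N = 3·13·11 = 429
Δ = 2!·0!·10!/13! = 1/858
Racah Σ t=1..1: t=1:−1/14400 = -1/14400
⇒ 3j(1 6 5; 0 0 0)² = 6/143, sgn +1
Racah Σ t=0..0: t=0:+1/161280 = 1/161280
⇒ 3j(1 6 5; 1 -4 3)² = 15/286, sgn +1
4πI² = N·(3j₀)²·(3jₘ)² = 135/143
I = +1·√(0.944056/4π) = 0.27409047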